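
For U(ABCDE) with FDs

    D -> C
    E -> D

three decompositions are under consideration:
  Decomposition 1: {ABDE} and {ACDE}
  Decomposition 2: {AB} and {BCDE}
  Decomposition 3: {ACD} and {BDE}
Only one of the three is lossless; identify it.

Decomposition 1

Decomposition 1: common = {ADE}, closure = {ACDE} → lossless.
Decomposition 2: common = {B}, closure = {B} → lossy.
Decomposition 3: common = {D}, closure = {CD} → lossy.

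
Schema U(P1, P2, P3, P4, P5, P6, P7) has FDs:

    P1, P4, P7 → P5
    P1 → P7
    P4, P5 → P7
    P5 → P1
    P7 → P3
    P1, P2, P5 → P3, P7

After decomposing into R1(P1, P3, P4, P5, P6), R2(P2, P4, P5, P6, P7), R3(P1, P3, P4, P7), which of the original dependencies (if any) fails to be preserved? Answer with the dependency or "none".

none

P1, P4, P7 → P5: restricted closure across fragments reaches P5.
P1 → P7 lies within R3.
P4, P5 → P7 lies within R2.
P5 → P1 lies within R1.
P7 → P3 lies within R3.
P1, P2, P5 → P3, P7: restricted closure across fragments reaches P3, P7.
Every dependency is enforceable on the fragments, so the decomposition is dependency-preserving.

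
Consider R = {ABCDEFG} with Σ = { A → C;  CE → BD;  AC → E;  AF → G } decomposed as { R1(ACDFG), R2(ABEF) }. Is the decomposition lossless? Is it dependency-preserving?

lossless but not dependency-preserving

Lossless test: (AF)⁺ = {ABCDEFG}, which contains all of one fragment — lossless.
Dependency preservation: the restricted closure of {CE} across the fragments never reaches {BD}, so CE → BD cannot be enforced without a join — not preserved.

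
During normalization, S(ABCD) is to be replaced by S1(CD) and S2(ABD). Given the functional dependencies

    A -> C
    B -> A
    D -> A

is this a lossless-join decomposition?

Yes

Common attributes: S1 ∩ S2 = {D}.
Closure of {D}: D → A applies, adding A; A → C applies, adding C. So (D)⁺ = {ACD}.
This closure contains every attribute of S1, so S1 ∩ S2 → S1. The join is lossless.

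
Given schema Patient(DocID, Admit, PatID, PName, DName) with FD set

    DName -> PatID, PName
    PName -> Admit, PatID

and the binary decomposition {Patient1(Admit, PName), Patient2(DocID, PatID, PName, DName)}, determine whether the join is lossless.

Common attributes: Patient1 ∩ Patient2 = {PName}.
Closure of {PName}: PName → Admit, PatID applies, adding Admit, PatID. So (PName)⁺ = {Admit, PatID, PName}.
This closure contains every attribute of Patient1, so Patient1 ∩ Patient2 → Patient1. The join is lossless.

Yes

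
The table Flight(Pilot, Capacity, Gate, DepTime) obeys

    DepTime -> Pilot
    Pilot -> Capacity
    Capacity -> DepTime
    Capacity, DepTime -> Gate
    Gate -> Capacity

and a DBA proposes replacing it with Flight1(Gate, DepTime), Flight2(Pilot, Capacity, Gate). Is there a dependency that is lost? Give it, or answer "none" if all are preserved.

none

DepTime → Pilot: restricted closure across fragments reaches Pilot.
Pilot → Capacity lies within Flight2.
Capacity → DepTime: restricted closure across fragments reaches DepTime.
Capacity, DepTime → Gate: restricted closure across fragments reaches Gate.
Gate → Capacity lies within Flight2.
Every dependency is enforceable on the fragments, so the decomposition is dependency-preserving.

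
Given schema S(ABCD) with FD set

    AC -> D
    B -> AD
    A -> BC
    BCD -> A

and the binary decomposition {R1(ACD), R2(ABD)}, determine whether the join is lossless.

Yes

Common attributes: R1 ∩ R2 = {AD}.
Closure of {AD}: A → BC applies, adding BC. So (AD)⁺ = {ABCD}.
This closure contains every attribute of R1, so R1 ∩ R2 → R1. The join is lossless.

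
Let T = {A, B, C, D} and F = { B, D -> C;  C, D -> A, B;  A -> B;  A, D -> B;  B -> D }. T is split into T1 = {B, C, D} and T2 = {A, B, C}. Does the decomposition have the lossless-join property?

Yes

Common attributes: T1 ∩ T2 = {B, C}.
Closure of {B, C}: B → D applies, adding D; C, D → A, B applies, adding A. So (B, C)⁺ = {A, B, C, D}.
This closure contains every attribute of T1, so T1 ∩ T2 → T1. The join is lossless.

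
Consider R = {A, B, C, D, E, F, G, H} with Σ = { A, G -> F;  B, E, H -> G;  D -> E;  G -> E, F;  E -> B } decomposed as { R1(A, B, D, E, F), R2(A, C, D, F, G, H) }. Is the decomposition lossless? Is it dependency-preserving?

lossless but not dependency-preserving

Lossless test: (A, D, F)⁺ = {A, B, D, E, F}, which contains all of one fragment — lossless.
Dependency preservation: the restricted closure of {B, E, H} across the fragments never reaches {G}, so B, E, H → G cannot be enforced without a join — not preserved.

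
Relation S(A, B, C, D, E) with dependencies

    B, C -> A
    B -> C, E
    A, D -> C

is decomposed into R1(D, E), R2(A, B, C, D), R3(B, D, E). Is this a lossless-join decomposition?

Chase test. Columns are A, B, C, D, E; row i has aⱼ where attribute j ∈ Ri, else bᵢⱼ.
Initial tableau (one row per fragment):
  row 1: b11 b12 b13 a4 a5
  row 2: a1 a2 a3 a4 b25
  row 3: b31 a2 b33 a4 a5
Rows 2 and 3 agree on B; apply B→C, E and equate their C, E entries.
Rows 2 and 3 agree on B, C; apply B, C→A and equate their A entries.
Row 2 is now all distinguished symbols — the join is lossless.

Yes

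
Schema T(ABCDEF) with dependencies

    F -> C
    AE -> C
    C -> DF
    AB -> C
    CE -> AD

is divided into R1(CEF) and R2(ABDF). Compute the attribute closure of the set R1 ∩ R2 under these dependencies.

CDF

R1 ∩ R2 = {F}.
F → C applies, adding C
C → DF applies, adding D
Closure: {CDF}.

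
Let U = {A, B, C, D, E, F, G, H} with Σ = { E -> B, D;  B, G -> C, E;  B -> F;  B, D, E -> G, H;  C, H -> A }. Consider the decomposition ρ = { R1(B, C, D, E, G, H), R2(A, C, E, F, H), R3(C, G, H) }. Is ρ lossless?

Yes

Chase test. Columns are A, B, C, D, E, F, G, H; row i has aⱼ where attribute j ∈ Ri, else bᵢⱼ.
Initial tableau (one row per fragment):
  row 1: b11 a2 a3 a4 a5 b16 a7 a8
  row 2: a1 b22 a3 b24 a5 a6 b27 a8
  row 3: b31 b32 a3 b34 b35 b36 a7 a8
Rows 1 and 2 agree on E; apply E→B, D and equate their B, D entries.
Rows 1 and 2 agree on B; apply B→F and equate their F entries.
Rows 1 and 2 agree on B, D, E; apply B, D, E→G, H and equate their G, H entries.
Rows 1 and 2 agree on C, H; apply C, H→A and equate their A entries.
Rows 1 and 3 agree on C, H; apply C, H→A and equate their A entries.
Row 1 is now all distinguished symbols — the join is lossless.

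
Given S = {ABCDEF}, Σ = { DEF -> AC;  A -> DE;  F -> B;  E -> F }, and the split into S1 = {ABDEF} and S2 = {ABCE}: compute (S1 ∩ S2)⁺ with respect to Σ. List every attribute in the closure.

ABCDEF

S1 ∩ S2 = {ABE}.
A → DE applies, adding D
E → F applies, adding F
DEF → AC applies, adding C
Closure: {ABCDEF}.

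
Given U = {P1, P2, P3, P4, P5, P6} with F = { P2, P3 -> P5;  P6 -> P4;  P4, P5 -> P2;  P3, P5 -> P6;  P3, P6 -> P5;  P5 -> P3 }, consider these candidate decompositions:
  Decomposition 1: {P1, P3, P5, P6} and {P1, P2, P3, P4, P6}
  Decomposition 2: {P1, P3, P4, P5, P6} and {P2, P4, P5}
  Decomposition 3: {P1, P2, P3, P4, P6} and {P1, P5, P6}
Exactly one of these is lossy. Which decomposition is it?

Decomposition 1: common = {P1, P3, P6}, closure = {P1, P2, P3, P4, P5, P6} → lossless.
Decomposition 2: common = {P4, P5}, closure = {P2, P3, P4, P5, P6} → lossless.
Decomposition 3: common = {P1, P6}, closure = {P1, P4, P6} → lossy.

Decomposition 3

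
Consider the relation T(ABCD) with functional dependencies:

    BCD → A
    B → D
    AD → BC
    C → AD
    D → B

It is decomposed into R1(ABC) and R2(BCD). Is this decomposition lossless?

Yes

Common attributes: R1 ∩ R2 = {BC}.
Closure of {BC}: B → D applies, adding D; C → AD applies, adding A. So (BC)⁺ = {ABCD}.
This closure contains every attribute of R1, so R1 ∩ R2 → R1. The join is lossless.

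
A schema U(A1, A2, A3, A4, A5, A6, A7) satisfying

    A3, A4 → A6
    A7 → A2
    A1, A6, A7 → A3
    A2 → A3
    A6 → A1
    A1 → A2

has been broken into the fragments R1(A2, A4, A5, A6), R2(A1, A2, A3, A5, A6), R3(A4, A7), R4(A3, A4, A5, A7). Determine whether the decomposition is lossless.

Chase test. Columns are A1, A2, A3, A4, A5, A6, A7; row i has aⱼ where attribute j ∈ Ri, else bᵢⱼ.
Initial tableau (one row per fragment):
  row 1: b11 a2 b13 a4 a5 a6 b17
  row 2: a1 a2 a3 b24 a5 a6 b27
  row 3: b31 b32 b33 a4 b35 b36 a7
  row 4: b41 b42 a3 a4 a5 b46 a7
Rows 3 and 4 agree on A7; apply A7→A2 and equate their A2 entries.
Rows 1 and 2 agree on A2; apply A2→A3 and equate their A3 entries.
Rows 3 and 4 agree on A2; apply A2→A3 and equate their A3 entries.
Rows 1 and 2 agree on A6; apply A6→A1 and equate their A1 entries.
Rows 1 and 3 agree on A3, A4; apply A3, A4→A6 and equate their A6 entries.
Rows 1 and 4 agree on A3, A4; apply A3, A4→A6 and equate their A6 entries.
Rows 1 and 3 agree on A6; apply A6→A1 and equate their A1 entries.
Rows 1 and 4 agree on A6; apply A6→A1 and equate their A1 entries.
Rows 1 and 3 agree on A1; apply A1→A2 and equate their A2 entries.
Row 4 is now all distinguished symbols — the join is lossless.

Yes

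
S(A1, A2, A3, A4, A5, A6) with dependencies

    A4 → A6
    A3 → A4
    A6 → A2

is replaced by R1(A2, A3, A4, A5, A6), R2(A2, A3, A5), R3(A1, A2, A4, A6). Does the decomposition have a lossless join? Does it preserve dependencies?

Lossless test (chase): Rows 1 and 2 agree on A3; apply A3→A4 and equate their A4 entries. Rows 1 and 2 agree on A4; apply A4→A6 and equate their A6 entries. No row becomes fully distinguished — the join is lossy.
Dependency preservation: every FD's attributes lie within a single fragment, so each can be enforced locally — preserved.

lossy but dependency-preserving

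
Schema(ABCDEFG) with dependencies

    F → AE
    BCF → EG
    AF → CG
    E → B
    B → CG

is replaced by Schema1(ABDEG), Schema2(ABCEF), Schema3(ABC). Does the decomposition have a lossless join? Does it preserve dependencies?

lossy but dependency-preserving

Lossless test (chase): Rows 1 and 2 agree on B; apply B→CG and equate their CG entries. Rows 1 and 3 agree on B; apply B→CG and equate their CG entries. No row becomes fully distinguished — the join is lossy.
Dependency preservation: BCF → EG; AF → CG; B → CG are not contained in any single fragment, but the restricted closure of each left-hand side across the fragments still reaches the right-hand side; the remaining FDs each lie inside some fragment. All dependencies are preserved.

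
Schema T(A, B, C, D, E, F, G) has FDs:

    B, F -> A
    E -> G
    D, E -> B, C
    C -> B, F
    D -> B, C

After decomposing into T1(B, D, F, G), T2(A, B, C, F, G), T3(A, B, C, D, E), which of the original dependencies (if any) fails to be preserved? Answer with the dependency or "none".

E -> G

Check E → G: no single fragment contains all of {E, G}, and the restricted closure of {E} across the fragments never reaches {G}.
B, F → A is preserved.
D, E → B, C is preserved.
C → B, F is preserved.
D → B, C is preserved.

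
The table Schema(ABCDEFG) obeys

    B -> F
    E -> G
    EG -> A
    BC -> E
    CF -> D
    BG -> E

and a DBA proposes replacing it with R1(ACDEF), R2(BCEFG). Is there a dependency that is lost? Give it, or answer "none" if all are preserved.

none

B → F lies within R2.
E → G lies within R2.
EG → A: restricted closure across fragments reaches A.
BC → E lies within R2.
CF → D lies within R1.
BG → E lies within R2.
Every dependency is enforceable on the fragments, so the decomposition is dependency-preserving.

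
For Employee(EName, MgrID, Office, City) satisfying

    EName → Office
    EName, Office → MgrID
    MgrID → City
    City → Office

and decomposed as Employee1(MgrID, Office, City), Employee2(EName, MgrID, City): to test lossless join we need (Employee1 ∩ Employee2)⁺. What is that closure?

Employee1 ∩ Employee2 = {MgrID, City}.
City → Office applies, adding Office
Closure: {MgrID, Office, City}.

MgrID, Office, City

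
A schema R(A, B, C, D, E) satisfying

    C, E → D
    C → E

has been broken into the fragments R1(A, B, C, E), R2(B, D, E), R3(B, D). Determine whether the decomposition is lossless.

Chase test. Columns are A, B, C, D, E; row i has aⱼ where attribute j ∈ Ri, else bᵢⱼ.
Initial tableau (one row per fragment):
  row 1: a1 a2 a3 b14 a5
  row 2: b21 a2 b23 a4 a5
  row 3: b31 a2 b33 a4 b35
No row becomes fully distinguished — the join is lossy.

No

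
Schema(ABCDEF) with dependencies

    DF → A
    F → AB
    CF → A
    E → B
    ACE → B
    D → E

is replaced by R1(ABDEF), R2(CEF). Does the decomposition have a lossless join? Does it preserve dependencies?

lossy but dependency-preserving

Lossless test: (EF)⁺ = {ABEF}, which is a superkey of neither fragment — lossy.
Dependency preservation: CF → A; ACE → B are not contained in any single fragment, but the restricted closure of each left-hand side across the fragments still reaches the right-hand side; the remaining FDs each lie inside some fragment. All dependencies are preserved.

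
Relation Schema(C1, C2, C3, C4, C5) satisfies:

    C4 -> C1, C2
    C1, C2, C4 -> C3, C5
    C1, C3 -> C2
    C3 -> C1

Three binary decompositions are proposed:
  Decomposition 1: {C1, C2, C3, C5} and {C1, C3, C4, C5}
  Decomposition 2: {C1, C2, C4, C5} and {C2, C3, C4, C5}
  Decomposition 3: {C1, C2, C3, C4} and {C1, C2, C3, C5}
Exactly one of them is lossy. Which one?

Decomposition 3

Decomposition 1: common = {C1, C3, C5}, closure = {C1, C2, C3, C5} → lossless.
Decomposition 2: common = {C2, C4, C5}, closure = {C1, C2, C3, C4, C5} → lossless.
Decomposition 3: common = {C1, C2, C3}, closure = {C1, C2, C3} → lossy.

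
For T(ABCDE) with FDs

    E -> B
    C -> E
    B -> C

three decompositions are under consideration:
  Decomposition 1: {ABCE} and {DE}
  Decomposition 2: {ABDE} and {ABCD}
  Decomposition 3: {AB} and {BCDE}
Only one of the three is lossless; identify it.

Decomposition 1: common = {E}, closure = {BCE} → lossy.
Decomposition 2: common = {ABD}, closure = {ABCDE} → lossless.
Decomposition 3: common = {B}, closure = {BCE} → lossy.

Decomposition 2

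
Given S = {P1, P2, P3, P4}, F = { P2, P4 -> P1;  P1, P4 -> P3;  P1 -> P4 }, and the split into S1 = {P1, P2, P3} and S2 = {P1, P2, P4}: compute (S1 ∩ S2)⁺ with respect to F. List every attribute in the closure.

P1, P2, P3, P4

S1 ∩ S2 = {P1, P2}.
P1 → P4 applies, adding P4
P1, P4 → P3 applies, adding P3
Closure: {P1, P2, P3, P4}.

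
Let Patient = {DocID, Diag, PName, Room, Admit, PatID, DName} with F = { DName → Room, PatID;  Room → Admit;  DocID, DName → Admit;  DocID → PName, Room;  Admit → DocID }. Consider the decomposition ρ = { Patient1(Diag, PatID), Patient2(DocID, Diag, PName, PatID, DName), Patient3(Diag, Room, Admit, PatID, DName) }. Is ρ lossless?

Yes

Chase test. Columns are DocID, Diag, PName, Room, Admit, PatID, DName; row i has aⱼ where attribute j ∈ Patienti, else bᵢⱼ.
Initial tableau (one row per fragment):
  row 1: b11 a2 b13 b14 b15 a6 b17
  row 2: a1 a2 a3 b24 b25 a6 a7
  row 3: b31 a2 b33 a4 a5 a6 a7
Rows 2 and 3 agree on DName; apply DName→Room, PatID and equate their Room, PatID entries.
Rows 2 and 3 agree on Room; apply Room→Admit and equate their Admit entries.
Rows 2 and 3 agree on Admit; apply Admit→DocID and equate their DocID entries.
Rows 2 and 3 agree on DocID; apply DocID→PName, Room and equate their PName, Room entries.
Row 2 is now all distinguished symbols — the join is lossless.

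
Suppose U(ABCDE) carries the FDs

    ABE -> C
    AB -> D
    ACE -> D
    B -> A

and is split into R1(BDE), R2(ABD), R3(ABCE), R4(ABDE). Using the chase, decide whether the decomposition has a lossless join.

Chase test. Columns are ABCDE; row i has aⱼ where attribute j ∈ Ri, else bᵢⱼ.
Initial tableau (one row per fragment):
  row 1: b11 a2 b13 a4 a5
  row 2: a1 a2 b23 a4 b25
  row 3: a1 a2 a3 b34 a5
  row 4: a1 a2 b43 a4 a5
Rows 3 and 4 agree on ABE; apply ABE→C and equate their C entries.
Rows 2 and 3 agree on AB; apply AB→D and equate their D entries.
Rows 1 and 2 agree on B; apply B→A and equate their A entries.
Rows 1 and 3 agree on ABE; apply ABE→C and equate their C entries.
Row 1 is now all distinguished symbols — the join is lossless.

Yes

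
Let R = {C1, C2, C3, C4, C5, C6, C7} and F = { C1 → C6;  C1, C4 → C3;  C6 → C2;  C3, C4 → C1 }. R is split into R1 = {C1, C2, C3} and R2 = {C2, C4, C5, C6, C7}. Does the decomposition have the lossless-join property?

No

Common attributes: R1 ∩ R2 = {C2}.
No dependency enlarges {C2}, so (C2)⁺ = {C2}.
The closure contains neither all of R1 = {C1, C2, C3} nor all of R2 = {C2, C4, C5, C6, C7}, so the common attributes are not a superkey of either fragment. The join is lossy.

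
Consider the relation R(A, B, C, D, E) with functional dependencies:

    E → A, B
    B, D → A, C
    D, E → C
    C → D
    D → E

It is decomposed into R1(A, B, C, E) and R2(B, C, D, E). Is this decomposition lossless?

Common attributes: R1 ∩ R2 = {B, C, E}.
Closure of {B, C, E}: E → A, B applies, adding A; C → D applies, adding D. So (B, C, E)⁺ = {A, B, C, D, E}.
This closure contains every attribute of R1, so R1 ∩ R2 → R1. The join is lossless.

Yes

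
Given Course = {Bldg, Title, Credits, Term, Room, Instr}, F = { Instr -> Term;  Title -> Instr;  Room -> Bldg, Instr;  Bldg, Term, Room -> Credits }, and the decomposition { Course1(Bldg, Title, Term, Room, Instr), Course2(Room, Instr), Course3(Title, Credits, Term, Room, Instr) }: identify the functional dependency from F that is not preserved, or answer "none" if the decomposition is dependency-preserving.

none

Instr → Term lies within Course1.
Title → Instr lies within Course1.
Room → Bldg, Instr lies within Course1.
Bldg, Term, Room → Credits: restricted closure across fragments reaches Credits.
Every dependency is enforceable on the fragments, so the decomposition is dependency-preserving.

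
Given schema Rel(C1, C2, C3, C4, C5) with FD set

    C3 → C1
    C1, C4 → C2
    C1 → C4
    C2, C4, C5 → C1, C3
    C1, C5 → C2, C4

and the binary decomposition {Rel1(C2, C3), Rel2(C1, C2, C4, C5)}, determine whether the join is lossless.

No

Common attributes: Rel1 ∩ Rel2 = {C2}.
No dependency enlarges {C2}, so (C2)⁺ = {C2}.
The closure contains neither all of Rel1 = {C2, C3} nor all of Rel2 = {C1, C2, C4, C5}, so the common attributes are not a superkey of either fragment. The join is lossy.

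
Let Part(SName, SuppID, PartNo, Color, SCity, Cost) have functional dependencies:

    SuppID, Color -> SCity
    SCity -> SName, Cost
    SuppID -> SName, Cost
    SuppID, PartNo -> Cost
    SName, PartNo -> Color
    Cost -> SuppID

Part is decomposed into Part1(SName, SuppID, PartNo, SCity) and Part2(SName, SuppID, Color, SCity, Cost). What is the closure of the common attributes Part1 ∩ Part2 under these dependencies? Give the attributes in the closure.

SName, SuppID, SCity, Cost

Part1 ∩ Part2 = {SName, SuppID, SCity}.
SCity → SName, Cost applies, adding Cost
Closure: {SName, SuppID, SCity, Cost}.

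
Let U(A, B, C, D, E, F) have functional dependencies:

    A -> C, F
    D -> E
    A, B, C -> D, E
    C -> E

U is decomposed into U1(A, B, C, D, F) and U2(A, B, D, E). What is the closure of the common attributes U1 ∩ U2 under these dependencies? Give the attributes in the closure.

U1 ∩ U2 = {A, B, D}.
A → C, F applies, adding C, F
D → E applies, adding E
Closure: {A, B, C, D, E, F}.

A, B, C, D, E, F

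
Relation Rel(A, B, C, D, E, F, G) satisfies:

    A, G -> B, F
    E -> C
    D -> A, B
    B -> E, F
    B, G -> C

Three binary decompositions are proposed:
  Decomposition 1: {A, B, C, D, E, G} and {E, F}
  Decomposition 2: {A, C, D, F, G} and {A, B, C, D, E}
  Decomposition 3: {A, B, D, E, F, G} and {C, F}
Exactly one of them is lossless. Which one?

Decomposition 1: common = {E}, closure = {C, E} → lossy.
Decomposition 2: common = {A, C, D}, closure = {A, B, C, D, E, F} → lossless.
Decomposition 3: common = {F}, closure = {F} → lossy.

Decomposition 2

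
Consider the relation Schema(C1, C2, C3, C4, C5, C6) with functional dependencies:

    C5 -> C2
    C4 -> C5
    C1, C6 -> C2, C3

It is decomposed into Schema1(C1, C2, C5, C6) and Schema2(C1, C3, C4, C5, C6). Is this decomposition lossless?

Common attributes: Schema1 ∩ Schema2 = {C1, C5, C6}.
Closure of {C1, C5, C6}: C5 → C2 applies, adding C2; C1, C6 → C2, C3 applies, adding C3. So (C1, C5, C6)⁺ = {C1, C2, C3, C5, C6}.
This closure contains every attribute of Schema1, so Schema1 ∩ Schema2 → Schema1. The join is lossless.

Yes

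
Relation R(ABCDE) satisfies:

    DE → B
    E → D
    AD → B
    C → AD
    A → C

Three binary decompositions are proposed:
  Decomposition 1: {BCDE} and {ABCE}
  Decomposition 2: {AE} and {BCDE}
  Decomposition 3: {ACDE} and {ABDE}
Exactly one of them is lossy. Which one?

Decomposition 1: common = {BCE}, closure = {ABCDE} → lossless.
Decomposition 2: common = {E}, closure = {BDE} → lossy.
Decomposition 3: common = {ADE}, closure = {ABCDE} → lossless.

Decomposition 2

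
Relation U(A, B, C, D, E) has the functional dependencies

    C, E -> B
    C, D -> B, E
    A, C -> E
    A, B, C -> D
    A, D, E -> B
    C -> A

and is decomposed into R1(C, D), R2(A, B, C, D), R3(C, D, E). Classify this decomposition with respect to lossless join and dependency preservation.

lossless but not dependency-preserving

Lossless test (chase): Rows 1 and 2 agree on C, D; apply C, D→B, E and equate their B, E entries. Rows 1 and 3 agree on C, D; apply C, D→B, E and equate their B, E entries. Rows 1 and 2 agree on C; apply C→A and equate their A entries. Rows 1 and 3 agree on C; apply C→A and equate their A entries. Row 1 is now all distinguished symbols — the join is lossless.
Dependency preservation: the restricted closure of {A, D, E} across the fragments never reaches {B}, so A, D, E → B cannot be enforced without a join — not preserved.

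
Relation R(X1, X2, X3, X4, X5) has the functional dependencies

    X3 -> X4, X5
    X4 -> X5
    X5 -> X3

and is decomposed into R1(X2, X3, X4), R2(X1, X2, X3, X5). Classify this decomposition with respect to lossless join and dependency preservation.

Lossless test: (X2, X3)⁺ = {X2, X3, X4, X5}, which contains all of one fragment — lossless.
Dependency preservation: X3 → X4, X5; X4 → X5 are not contained in any single fragment, but the restricted closure of each left-hand side across the fragments still reaches the right-hand side; the remaining FDs each lie inside some fragment. All dependencies are preserved.

lossless and dependency-preserving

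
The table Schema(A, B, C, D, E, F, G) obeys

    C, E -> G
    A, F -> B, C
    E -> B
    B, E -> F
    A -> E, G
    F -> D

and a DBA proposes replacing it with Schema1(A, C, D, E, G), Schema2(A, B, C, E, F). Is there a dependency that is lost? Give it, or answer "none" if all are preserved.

Check F → D: no single fragment contains all of {D, F}, and the restricted closure of {F} across the fragments never reaches {D}.
C, E → G is preserved.
A, F → B, C is preserved.
E → B is preserved.
B, E → F is preserved.
A → E, G is preserved.

F -> D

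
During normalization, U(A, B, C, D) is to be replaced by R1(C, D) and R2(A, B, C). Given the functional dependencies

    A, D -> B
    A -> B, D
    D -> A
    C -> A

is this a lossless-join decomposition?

Common attributes: R1 ∩ R2 = {C}.
Closure of {C}: C → A applies, adding A; A → B, D applies, adding B, D. So (C)⁺ = {A, B, C, D}.
This closure contains every attribute of R1, so R1 ∩ R2 → R1. The join is lossless.

Yes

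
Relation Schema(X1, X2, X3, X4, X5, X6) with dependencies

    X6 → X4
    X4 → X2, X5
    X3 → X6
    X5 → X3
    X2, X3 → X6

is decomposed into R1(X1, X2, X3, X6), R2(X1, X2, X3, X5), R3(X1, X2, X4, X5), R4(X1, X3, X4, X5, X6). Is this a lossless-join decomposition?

Chase test. Columns are X1, X2, X3, X4, X5, X6; row i has aⱼ where attribute j ∈ Ri, else bᵢⱼ.
Initial tableau (one row per fragment):
  row 1: a1 a2 a3 b14 b15 a6
  row 2: a1 a2 a3 b24 a5 b26
  row 3: a1 a2 b33 a4 a5 b36
  row 4: a1 b42 a3 a4 a5 a6
Rows 1 and 4 agree on X6; apply X6→X4 and equate their X4 entries.
Rows 1 and 3 agree on X4; apply X4→X2, X5 and equate their X2, X5 entries.
Rows 1 and 4 agree on X4; apply X4→X2, X5 and equate their X2, X5 entries.
Rows 1 and 2 agree on X3; apply X3→X6 and equate their X6 entries.
Rows 1 and 3 agree on X5; apply X5→X3 and equate their X3 entries.
Rows 1 and 3 agree on X2, X3; apply X2, X3→X6 and equate their X6 entries.
Rows 1 and 2 agree on X6; apply X6→X4 and equate their X4 entries.
Row 1 is now all distinguished symbols — the join is lossless.

Yes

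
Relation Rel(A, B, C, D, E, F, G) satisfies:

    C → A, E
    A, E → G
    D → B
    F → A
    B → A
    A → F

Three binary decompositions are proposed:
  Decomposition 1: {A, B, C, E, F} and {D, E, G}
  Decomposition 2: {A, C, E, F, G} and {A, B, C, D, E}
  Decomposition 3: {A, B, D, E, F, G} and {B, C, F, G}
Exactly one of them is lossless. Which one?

Decomposition 1: common = {E}, closure = {E} → lossy.
Decomposition 2: common = {A, C, E}, closure = {A, C, E, F, G} → lossless.
Decomposition 3: common = {B, F, G}, closure = {A, B, F, G} → lossy.

Decomposition 2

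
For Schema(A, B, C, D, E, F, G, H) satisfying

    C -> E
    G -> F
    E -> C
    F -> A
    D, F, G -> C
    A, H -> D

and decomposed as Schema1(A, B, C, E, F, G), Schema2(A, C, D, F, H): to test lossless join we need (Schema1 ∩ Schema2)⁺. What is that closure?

Schema1 ∩ Schema2 = {A, C, F}.
C → E applies, adding E
Closure: {A, C, E, F}.

A, C, E, F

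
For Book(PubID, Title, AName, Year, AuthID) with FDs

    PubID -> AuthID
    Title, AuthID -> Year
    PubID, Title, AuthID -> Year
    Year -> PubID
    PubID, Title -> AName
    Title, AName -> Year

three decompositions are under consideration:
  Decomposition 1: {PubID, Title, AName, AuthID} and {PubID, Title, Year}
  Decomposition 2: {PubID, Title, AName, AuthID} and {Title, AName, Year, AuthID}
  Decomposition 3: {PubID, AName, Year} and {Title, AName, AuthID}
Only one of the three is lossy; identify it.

Decomposition 3

Decomposition 1: common = {PubID, Title}, closure = {PubID, Title, AName, Year, AuthID} → lossless.
Decomposition 2: common = {Title, AName, AuthID}, closure = {PubID, Title, AName, Year, AuthID} → lossless.
Decomposition 3: common = {AName}, closure = {AName} → lossy.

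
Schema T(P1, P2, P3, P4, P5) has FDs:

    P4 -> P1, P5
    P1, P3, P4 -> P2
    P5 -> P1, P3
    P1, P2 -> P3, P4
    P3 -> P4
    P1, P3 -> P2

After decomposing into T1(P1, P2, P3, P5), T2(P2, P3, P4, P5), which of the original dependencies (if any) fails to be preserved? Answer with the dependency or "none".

P4 → P1, P5: restricted closure across fragments reaches P1, P5.
P1, P3, P4 → P2: restricted closure across fragments reaches P2.
P5 → P1, P3 lies within T1.
P1, P2 → P3, P4: restricted closure across fragments reaches P3, P4.
P3 → P4 lies within T2.
P1, P3 → P2 lies within T1.
Every dependency is enforceable on the fragments, so the decomposition is dependency-preserving.

none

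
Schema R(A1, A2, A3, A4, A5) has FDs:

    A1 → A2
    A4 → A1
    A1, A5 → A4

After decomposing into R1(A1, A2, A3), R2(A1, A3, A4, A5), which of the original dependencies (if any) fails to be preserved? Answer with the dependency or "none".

A1 → A2 lies within R1.
A4 → A1 lies within R2.
A1, A5 → A4 lies within R2.
Every dependency is enforceable on the fragments, so the decomposition is dependency-preserving.

none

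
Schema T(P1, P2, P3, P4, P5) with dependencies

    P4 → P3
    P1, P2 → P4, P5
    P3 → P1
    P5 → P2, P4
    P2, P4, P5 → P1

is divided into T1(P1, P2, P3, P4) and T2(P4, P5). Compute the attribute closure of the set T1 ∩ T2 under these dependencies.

P1, P3, P4

T1 ∩ T2 = {P4}.
P4 → P3 applies, adding P3
P3 → P1 applies, adding P1
Closure: {P1, P3, P4}.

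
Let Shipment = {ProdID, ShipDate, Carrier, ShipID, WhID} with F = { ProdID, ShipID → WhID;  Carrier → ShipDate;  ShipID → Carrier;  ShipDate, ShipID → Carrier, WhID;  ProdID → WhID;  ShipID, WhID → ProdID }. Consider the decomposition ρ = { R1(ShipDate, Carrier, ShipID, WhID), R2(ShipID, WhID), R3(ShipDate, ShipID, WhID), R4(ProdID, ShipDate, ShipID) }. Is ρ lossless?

Yes

Chase test. Columns are ProdID, ShipDate, Carrier, ShipID, WhID; row i has aⱼ where attribute j ∈ Ri, else bᵢⱼ.
Initial tableau (one row per fragment):
  row 1: b11 a2 a3 a4 a5
  row 2: b21 b22 b23 a4 a5
  row 3: b31 a2 b33 a4 a5
  row 4: a1 a2 b43 a4 b45
Rows 1 and 2 agree on ShipID; apply ShipID→Carrier and equate their Carrier entries.
Rows 1 and 3 agree on ShipID; apply ShipID→Carrier and equate their Carrier entries.
Rows 1 and 4 agree on ShipID; apply ShipID→Carrier and equate their Carrier entries.
Rows 1 and 4 agree on ShipDate, ShipID; apply ShipDate, ShipID→Carrier, WhID and equate their Carrier, WhID entries.
Rows 1 and 2 agree on ShipID, WhID; apply ShipID, WhID→ProdID and equate their ProdID entries.
Rows 1 and 3 agree on ShipID, WhID; apply ShipID, WhID→ProdID and equate their ProdID entries.
Rows 1 and 4 agree on ShipID, WhID; apply ShipID, WhID→ProdID and equate their ProdID entries.
Rows 1 and 2 agree on Carrier; apply Carrier→ShipDate and equate their ShipDate entries.
Row 1 is now all distinguished symbols — the join is lossless.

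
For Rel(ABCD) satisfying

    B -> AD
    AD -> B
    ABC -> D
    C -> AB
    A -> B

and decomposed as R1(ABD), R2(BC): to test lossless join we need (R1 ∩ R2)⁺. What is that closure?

R1 ∩ R2 = {B}.
B → AD applies, adding AD
Closure: {ABD}.

ABD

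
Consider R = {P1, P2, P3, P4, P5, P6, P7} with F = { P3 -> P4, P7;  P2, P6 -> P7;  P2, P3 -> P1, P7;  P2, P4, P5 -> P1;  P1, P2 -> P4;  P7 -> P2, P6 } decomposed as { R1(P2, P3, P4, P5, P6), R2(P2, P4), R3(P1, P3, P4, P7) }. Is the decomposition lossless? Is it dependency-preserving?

Lossless test (chase): Rows 1 and 3 agree on P3; apply P3→P4, P7 and equate their P4, P7 entries. Rows 1 and 3 agree on P7; apply P7→P2, P6 and equate their P2, P6 entries. Rows 1 and 3 agree on P2, P3; apply P2, P3→P1, P7 and equate their P1, P7 entries. Row 1 is now all distinguished symbols — the join is lossless.
Dependency preservation: the restricted closure of {P2, P6} across the fragments never reaches {P7}, so P2, P6 → P7 cannot be enforced without a join — not preserved.

lossless but not dependency-preserving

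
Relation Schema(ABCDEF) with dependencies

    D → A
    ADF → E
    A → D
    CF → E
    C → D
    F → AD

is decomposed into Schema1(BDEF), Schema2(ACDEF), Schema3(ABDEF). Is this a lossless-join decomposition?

No

Chase test. Columns are ABCDEF; row i has aⱼ where attribute j ∈ Schemai, else bᵢⱼ.
Initial tableau (one row per fragment):
  row 1: b11 a2 b13 a4 a5 a6
  row 2: a1 b22 a3 a4 a5 a6
  row 3: a1 a2 b33 a4 a5 a6
Rows 1 and 2 agree on D; apply D→A and equate their A entries.
No row becomes fully distinguished — the join is lossy.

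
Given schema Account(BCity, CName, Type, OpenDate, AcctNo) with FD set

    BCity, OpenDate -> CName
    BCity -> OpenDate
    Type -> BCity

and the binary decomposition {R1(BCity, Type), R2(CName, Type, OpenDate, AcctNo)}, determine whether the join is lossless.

Common attributes: R1 ∩ R2 = {Type}.
Closure of {Type}: Type → BCity applies, adding BCity; BCity → OpenDate applies, adding OpenDate; BCity, OpenDate → CName applies, adding CName. So (Type)⁺ = {BCity, CName, Type, OpenDate}.
This closure contains every attribute of R1, so R1 ∩ R2 → R1. The join is lossless.

Yes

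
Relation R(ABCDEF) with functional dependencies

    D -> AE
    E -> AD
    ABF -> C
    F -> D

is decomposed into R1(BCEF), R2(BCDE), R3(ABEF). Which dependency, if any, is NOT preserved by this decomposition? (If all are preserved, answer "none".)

none

D → AE: restricted closure across fragments reaches AE.
E → AD: restricted closure across fragments reaches AD.
ABF → C: restricted closure across fragments reaches C.
F → D: restricted closure across fragments reaches D.
Every dependency is enforceable on the fragments, so the decomposition is dependency-preserving.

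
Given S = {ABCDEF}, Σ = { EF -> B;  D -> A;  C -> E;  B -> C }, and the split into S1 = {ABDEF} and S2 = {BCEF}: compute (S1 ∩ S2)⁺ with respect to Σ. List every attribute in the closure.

BCEF

S1 ∩ S2 = {BEF}.
B → C applies, adding C
Closure: {BCEF}.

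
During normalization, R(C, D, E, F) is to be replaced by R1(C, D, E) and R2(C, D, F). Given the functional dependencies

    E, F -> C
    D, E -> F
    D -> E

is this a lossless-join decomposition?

Yes

Common attributes: R1 ∩ R2 = {C, D}.
Closure of {C, D}: D → E applies, adding E; D, E → F applies, adding F. So (C, D)⁺ = {C, D, E, F}.
This closure contains every attribute of R1, so R1 ∩ R2 → R1. The join is lossless.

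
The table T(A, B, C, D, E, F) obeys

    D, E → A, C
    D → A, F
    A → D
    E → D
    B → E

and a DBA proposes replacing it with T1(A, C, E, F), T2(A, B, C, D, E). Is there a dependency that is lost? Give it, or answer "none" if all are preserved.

D, E → A, C lies within T2.
D → A, F: restricted closure across fragments reaches A, F.
A → D lies within T2.
E → D lies within T2.
B → E lies within T2.
Every dependency is enforceable on the fragments, so the decomposition is dependency-preserving.

none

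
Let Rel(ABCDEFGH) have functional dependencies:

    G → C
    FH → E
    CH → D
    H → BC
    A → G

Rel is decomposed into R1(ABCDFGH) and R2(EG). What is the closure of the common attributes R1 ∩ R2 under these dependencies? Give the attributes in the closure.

R1 ∩ R2 = {G}.
G → C applies, adding C
Closure: {CG}.

CG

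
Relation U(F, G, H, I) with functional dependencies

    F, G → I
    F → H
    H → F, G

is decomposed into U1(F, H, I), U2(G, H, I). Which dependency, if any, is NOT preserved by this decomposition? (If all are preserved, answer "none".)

none

F, G → I: restricted closure across fragments reaches I.
F → H lies within U1.
H → F, G: restricted closure across fragments reaches F, G.
Every dependency is enforceable on the fragments, so the decomposition is dependency-preserving.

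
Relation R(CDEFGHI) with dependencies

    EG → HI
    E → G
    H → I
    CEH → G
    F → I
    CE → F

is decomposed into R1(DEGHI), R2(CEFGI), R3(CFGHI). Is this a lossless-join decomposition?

No

Chase test. Columns are CDEFGHI; row i has aⱼ where attribute j ∈ Ri, else bᵢⱼ.
Initial tableau (one row per fragment):
  row 1: b11 a2 a3 b14 a5 a6 a7
  row 2: a1 b22 a3 a4 a5 b26 a7
  row 3: a1 b32 b33 a4 a5 a6 a7
Rows 1 and 2 agree on EG; apply EG→HI and equate their HI entries.
No row becomes fully distinguished — the join is lossy.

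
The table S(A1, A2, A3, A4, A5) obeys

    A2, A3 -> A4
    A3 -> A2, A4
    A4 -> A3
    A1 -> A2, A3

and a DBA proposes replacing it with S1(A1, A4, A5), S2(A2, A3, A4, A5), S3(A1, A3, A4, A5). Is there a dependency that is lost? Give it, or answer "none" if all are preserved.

A2, A3 → A4 lies within S2.
A3 → A2, A4 lies within S2.
A4 → A3 lies within S2.
A1 → A2, A3: restricted closure across fragments reaches A2, A3.
Every dependency is enforceable on the fragments, so the decomposition is dependency-preserving.

none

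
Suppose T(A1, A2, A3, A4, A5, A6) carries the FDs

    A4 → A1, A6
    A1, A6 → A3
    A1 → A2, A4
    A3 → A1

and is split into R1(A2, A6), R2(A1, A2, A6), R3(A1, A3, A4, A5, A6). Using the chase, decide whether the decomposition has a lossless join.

Chase test. Columns are A1, A2, A3, A4, A5, A6; row i has aⱼ where attribute j ∈ Ri, else bᵢⱼ.
Initial tableau (one row per fragment):
  row 1: b11 a2 b13 b14 b15 a6
  row 2: a1 a2 b23 b24 b25 a6
  row 3: a1 b32 a3 a4 a5 a6
Rows 2 and 3 agree on A1, A6; apply A1, A6→A3 and equate their A3 entries.
Rows 2 and 3 agree on A1; apply A1→A2, A4 and equate their A2, A4 entries.
Row 3 is now all distinguished symbols — the join is lossless.

Yes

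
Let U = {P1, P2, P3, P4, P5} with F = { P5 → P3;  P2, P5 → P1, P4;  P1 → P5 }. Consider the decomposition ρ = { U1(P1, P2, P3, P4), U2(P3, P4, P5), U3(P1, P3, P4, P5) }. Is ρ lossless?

Yes

Chase test. Columns are P1, P2, P3, P4, P5; row i has aⱼ where attribute j ∈ Ui, else bᵢⱼ.
Initial tableau (one row per fragment):
  row 1: a1 a2 a3 a4 b15
  row 2: b21 b22 a3 a4 a5
  row 3: a1 b32 a3 a4 a5
Rows 1 and 3 agree on P1; apply P1→P5 and equate their P5 entries.
Row 1 is now all distinguished symbols — the join is lossless.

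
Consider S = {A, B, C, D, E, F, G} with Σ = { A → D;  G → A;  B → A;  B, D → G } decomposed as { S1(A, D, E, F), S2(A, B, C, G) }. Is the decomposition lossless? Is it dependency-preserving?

Lossless test: (A)⁺ = {A, D}, which is a superkey of neither fragment — lossy.
Dependency preservation: B, D → G is not contained in any single fragment, but the restricted closure of its left-hand side across the fragments still reaches the right-hand side; the remaining FDs each lie inside some fragment. All dependencies are preserved.

lossy but dependency-preserving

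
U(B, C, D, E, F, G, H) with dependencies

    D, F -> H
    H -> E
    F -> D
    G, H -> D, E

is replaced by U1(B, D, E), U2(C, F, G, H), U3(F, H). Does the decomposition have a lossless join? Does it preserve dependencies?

lossy and not dependency-preserving

Lossless test (chase): Rows 2 and 3 agree on H; apply H→E and equate their E entries. Rows 2 and 3 agree on F; apply F→D and equate their D entries. No row becomes fully distinguished — the join is lossy.
Dependency preservation: the restricted closure of {H} across the fragments never reaches {E}, so H → E cannot be enforced without a join — not preserved.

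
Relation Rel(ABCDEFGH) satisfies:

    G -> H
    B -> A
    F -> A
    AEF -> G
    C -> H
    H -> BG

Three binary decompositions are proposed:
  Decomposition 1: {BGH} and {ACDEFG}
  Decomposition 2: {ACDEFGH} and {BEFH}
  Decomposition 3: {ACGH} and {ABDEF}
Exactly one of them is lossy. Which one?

Decomposition 1: common = {G}, closure = {ABGH} → lossless.
Decomposition 2: common = {EFH}, closure = {ABEFGH} → lossless.
Decomposition 3: common = {A}, closure = {A} → lossy.

Decomposition 3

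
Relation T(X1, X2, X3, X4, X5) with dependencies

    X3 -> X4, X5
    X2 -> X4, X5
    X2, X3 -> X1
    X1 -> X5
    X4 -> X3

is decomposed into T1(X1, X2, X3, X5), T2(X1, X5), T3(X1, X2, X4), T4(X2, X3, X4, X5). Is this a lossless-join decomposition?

Yes

Chase test. Columns are X1, X2, X3, X4, X5; row i has aⱼ where attribute j ∈ Ti, else bᵢⱼ.
Initial tableau (one row per fragment):
  row 1: a1 a2 a3 b14 a5
  row 2: a1 b22 b23 b24 a5
  row 3: a1 a2 b33 a4 b35
  row 4: b41 a2 a3 a4 a5
Rows 1 and 4 agree on X3; apply X3→X4, X5 and equate their X4, X5 entries.
Rows 1 and 3 agree on X2; apply X2→X4, X5 and equate their X4, X5 entries.
Rows 1 and 4 agree on X2, X3; apply X2, X3→X1 and equate their X1 entries.
Rows 1 and 3 agree on X4; apply X4→X3 and equate their X3 entries.
Row 1 is now all distinguished symbols — the join is lossless.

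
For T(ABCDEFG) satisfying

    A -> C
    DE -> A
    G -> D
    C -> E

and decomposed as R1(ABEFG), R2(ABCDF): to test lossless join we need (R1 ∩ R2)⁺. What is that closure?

ABCEF

R1 ∩ R2 = {ABF}.
A → C applies, adding C
C → E applies, adding E
Closure: {ABCEF}.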